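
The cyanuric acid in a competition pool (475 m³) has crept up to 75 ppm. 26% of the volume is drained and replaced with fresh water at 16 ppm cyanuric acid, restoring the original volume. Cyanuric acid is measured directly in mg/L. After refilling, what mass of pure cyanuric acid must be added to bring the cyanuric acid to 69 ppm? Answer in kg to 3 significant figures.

Volume: 475 m³ = 475,000 L.
After draining 26% and refilling: 75 × 0.74 + 16 × 0.26 = 59.66 ppm.
Deficit to target: 69 − 59.66 = 9.34 mg/L.
Mass: 9.34 mg/L × 475,000 L = 4437 g cyanuric acid.

4.44 kg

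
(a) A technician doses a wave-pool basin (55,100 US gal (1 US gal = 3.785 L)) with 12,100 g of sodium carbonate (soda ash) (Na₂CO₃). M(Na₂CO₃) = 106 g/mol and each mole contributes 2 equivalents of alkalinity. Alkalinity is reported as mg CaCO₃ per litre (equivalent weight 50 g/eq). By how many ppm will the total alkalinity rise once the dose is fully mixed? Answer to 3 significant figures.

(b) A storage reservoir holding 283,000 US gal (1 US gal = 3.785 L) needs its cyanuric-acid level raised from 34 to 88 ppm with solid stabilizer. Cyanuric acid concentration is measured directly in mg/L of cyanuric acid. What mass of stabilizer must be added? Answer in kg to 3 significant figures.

(a) 54.7 ppm; (b) 57.8 kg

(a) Volume: 55,100 US gal × 3.785 L/gal = 208,554 L.
(a) Moles of Na₂CO₃: 12,100 g ÷ 106 g/mol = 114.2 mol → 228.3 eq of alkalinity.
(a) As CaCO₃: 228.3 eq × 50 g/eq = 11,420 g.
(a) Rise: 11,420 g / 208,554 L × 1000 = 54.73 mg/L.

(b) Volume: 283,000 US gal × 3.785 L/gal = 1,071,155 L.
(b) CYA to add: (88 − 34) = 54 mg/L × 1,071,155 L = 57,840 g cyanuric acid.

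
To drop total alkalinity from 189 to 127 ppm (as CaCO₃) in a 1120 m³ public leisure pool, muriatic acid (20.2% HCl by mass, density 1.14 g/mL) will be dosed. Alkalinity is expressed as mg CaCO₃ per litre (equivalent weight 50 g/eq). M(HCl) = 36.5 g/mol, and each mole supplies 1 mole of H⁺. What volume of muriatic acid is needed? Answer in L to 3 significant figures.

220 L

Volume: 1120 m³ = 1,120,000 L.
Alkalinity to neutralize: (189 − 127) = 62 mg/L as CaCO₃ × 1,120,000 L = 69,440 g as CaCO₃.
Equivalents of H⁺ required: 69,440 ÷ 50 g/eq = 1389 eq = 1389 mol HCl.
Mass of HCl: 1389 × 36.5 = 50,690 g.
Mass of 20.2% solution: 50,690 / 0.202 = 250,900 g.
Volume: 250,900 g ÷ 1.14 g/mL = 220,100 mL.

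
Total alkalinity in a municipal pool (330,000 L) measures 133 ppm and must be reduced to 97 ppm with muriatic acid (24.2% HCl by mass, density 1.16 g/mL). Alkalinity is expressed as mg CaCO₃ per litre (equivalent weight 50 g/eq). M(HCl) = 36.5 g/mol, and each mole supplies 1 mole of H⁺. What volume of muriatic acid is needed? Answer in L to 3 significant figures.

Alkalinity to neutralize: (133 − 97) = 36 mg/L as CaCO₃ × 330,000 L = 11,880 g as CaCO₃.
Equivalents of H⁺ required: 11,880 ÷ 50 g/eq = 237.6 eq = 237.6 mol HCl.
Mass of HCl: 237.6 × 36.5 = 8672 g.
Mass of 24.2% solution: 8672 / 0.242 = 35,840 g.
Volume: 35,840 g ÷ 1.16 g/mL = 30,890 mL.

30.9 L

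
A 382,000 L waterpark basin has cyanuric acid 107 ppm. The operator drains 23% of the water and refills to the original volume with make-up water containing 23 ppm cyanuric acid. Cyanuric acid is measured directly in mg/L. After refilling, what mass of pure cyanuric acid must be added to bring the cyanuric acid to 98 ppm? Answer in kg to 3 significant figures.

3.94 kg

After draining 23% and refilling: 107 × 0.77 + 23 × 0.23 = 87.68 ppm.
Deficit to target: 98 − 87.68 = 10.32 mg/L.
Mass: 10.32 mg/L × 382,000 L = 3942 g cyanuric acid.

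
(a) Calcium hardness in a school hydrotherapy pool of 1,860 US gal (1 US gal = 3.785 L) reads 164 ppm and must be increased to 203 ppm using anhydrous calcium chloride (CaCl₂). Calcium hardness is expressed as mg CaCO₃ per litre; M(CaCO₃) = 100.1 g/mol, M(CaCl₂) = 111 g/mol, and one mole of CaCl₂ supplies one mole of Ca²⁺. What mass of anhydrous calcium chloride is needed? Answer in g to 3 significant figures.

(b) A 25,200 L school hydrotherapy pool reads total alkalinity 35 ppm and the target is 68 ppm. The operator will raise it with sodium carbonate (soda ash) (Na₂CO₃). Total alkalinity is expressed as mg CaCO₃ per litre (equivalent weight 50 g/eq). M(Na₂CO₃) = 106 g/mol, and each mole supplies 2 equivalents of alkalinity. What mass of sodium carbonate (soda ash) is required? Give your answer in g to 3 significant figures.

(a) Volume: 1,860 US gal × 3.785 L/gal = 7,040 L.
(a) Hardness to add: (203 − 164) = 39 mg/L as CaCO₃ × 7,040 L = 274.6 g as CaCO₃.
(a) Moles of Ca²⁺ (1 mol Ca²⁺ ≡ 1 mol CaCO₃): 274.6 / 100.1 g/mol = 2.743 mol.
(a) Mass of CaCl₂: 2.743 × 111 = 304.5 g.

(b) Alkalinity to add: (68 − 35) = 33 mg/L as CaCO₃ × 25,200 L = 831.6 g as CaCO₃.
(b) Equivalents: 831.6 g ÷ 50 g/eq = 16.63 eq.
(b) Each mole of Na₂CO₃ supplies 2 eq, so 16.63 / 2 = 8.316 mol.
(b) Mass: 8.316 mol × 106 g/mol = 881.5 g.

(a) 304 g; (b) 881 g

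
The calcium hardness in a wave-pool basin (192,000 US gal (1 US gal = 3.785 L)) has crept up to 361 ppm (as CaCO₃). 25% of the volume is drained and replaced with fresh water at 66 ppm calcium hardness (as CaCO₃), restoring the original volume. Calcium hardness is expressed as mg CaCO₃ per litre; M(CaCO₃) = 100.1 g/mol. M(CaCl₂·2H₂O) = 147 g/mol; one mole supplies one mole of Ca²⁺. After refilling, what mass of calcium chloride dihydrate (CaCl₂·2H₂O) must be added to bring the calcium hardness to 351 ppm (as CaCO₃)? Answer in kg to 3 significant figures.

68.0 kg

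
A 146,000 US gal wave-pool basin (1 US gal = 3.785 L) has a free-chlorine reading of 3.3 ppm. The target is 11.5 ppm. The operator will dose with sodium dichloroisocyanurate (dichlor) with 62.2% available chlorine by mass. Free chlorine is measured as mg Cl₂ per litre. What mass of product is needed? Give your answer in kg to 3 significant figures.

Volume: 146,000 US gal × 3.785 L/gal = 552,610 L.
Chlorine deficit: 11.5 − 3.3 = 8.2 ppm = 8.2 mg/L as Cl₂.
Cl₂ equivalent needed: 8.2 mg/L × 552,610 L = 4,531,000 mg = 4531 g.
Product at 62.2% available chlorine: 4531 / 0.622 = 7285 g.

7.29 kg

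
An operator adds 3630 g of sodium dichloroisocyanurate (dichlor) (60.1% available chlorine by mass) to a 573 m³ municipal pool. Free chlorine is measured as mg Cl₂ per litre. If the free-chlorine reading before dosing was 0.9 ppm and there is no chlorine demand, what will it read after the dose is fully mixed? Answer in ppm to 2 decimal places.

Volume: 573 m³ = 573,000 L.
Available chlorine delivered: 3630 g × 0.601 = 2182 g as Cl₂.
Concentration rise: 2182 g / 573,000 L = 3.807 mg/L = 3.81 ppm.
Final FC: 0.9 + 3.81 = 4.71 ppm.

4.71 ppm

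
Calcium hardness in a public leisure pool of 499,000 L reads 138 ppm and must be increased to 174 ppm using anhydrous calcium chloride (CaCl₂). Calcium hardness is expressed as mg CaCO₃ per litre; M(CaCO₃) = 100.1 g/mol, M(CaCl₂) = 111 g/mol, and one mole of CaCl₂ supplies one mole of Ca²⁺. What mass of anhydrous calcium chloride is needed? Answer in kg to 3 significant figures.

Hardness to add: (174 − 138) = 36 mg/L as CaCO₃ × 499,000 L = 17,960 g as CaCO₃.
Moles of Ca²⁺ (1 mol Ca²⁺ ≡ 1 mol CaCO₃): 17,960 / 100.1 g/mol = 179.5 mol.
Mass of CaCl₂: 179.5 × 111 = 19,920 g.

19.9 kg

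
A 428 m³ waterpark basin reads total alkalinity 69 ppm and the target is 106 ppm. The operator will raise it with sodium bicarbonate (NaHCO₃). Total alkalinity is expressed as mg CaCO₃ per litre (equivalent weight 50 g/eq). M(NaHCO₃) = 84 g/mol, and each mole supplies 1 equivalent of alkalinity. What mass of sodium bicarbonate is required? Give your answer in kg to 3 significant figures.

26.6 kg

Volume: 428 m³ = 428,000 L.
Alkalinity to add: (106 − 69) = 37 mg/L as CaCO₃ × 428,000 L = 15,840 g as CaCO₃.
Equivalents: 15,840 g ÷ 50 g/eq = 316.7 eq.
NaHCO₃ supplies 1 eq per mole → 316.7 mol.
Mass: 316.7 mol × 84 g/mol = 26,600 g.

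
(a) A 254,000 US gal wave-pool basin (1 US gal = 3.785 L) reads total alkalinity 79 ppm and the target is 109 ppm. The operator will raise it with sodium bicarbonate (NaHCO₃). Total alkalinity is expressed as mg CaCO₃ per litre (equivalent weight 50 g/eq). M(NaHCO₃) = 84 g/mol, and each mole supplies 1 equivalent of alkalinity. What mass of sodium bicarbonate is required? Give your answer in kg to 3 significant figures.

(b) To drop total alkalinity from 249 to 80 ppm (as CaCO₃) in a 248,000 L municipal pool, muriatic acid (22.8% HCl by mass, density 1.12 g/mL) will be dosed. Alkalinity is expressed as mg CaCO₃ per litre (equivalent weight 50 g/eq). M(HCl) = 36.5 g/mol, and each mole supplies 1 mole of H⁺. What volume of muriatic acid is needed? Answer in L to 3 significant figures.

(a) Volume: 254,000 US gal × 3.785 L/gal = 961,390 L.
(a) Alkalinity to add: (109 − 79) = 30 mg/L as CaCO₃ × 961,390 L = 28,840 g as CaCO₃.
(a) Equivalents: 28,840 g ÷ 50 g/eq = 576.8 eq.
(a) NaHCO₃ supplies 1 eq per mole → 576.8 mol.
(a) Mass: 576.8 mol × 84 g/mol = 48,450 g.

(b) Alkalinity to neutralize: (249 − 80) = 169 mg/L as CaCO₃ × 248,000 L = 41,910 g as CaCO₃.
(b) Equivalents of H⁺ required: 41,910 ÷ 50 g/eq = 838.2 eq = 838.2 mol HCl.
(b) Mass of HCl: 838.2 × 36.5 = 30,600 g.
(b) Mass of 22.8% solution: 30,600 / 0.228 = 134,200 g.
(b) Volume: 134,200 g ÷ 1.12 g/mL = 119,800 mL.

(a) 48.5 kg; (b) 120 L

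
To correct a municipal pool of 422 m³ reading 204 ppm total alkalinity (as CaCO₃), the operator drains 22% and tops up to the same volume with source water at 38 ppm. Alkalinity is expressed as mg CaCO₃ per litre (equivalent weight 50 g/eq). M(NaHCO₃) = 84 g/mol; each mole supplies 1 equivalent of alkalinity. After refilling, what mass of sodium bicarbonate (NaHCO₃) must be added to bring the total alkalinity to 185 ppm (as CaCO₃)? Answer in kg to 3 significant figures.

Volume: 422 m³ = 422,000 L.
After draining 22% and refilling: 204 × 0.78 + 38 × 0.22 = 167.48 ppm.
Deficit to target: 185 − 167.48 = 17.52 mg/L.
As CaCO₃: 17.52 mg/L × 422,000 L = 7393 g; ÷ 50 g/eq ÷ 1 = 147.9 mol NaHCO₃.
Mass: 147.9 × 84 = 12,420 g.

12.4 kg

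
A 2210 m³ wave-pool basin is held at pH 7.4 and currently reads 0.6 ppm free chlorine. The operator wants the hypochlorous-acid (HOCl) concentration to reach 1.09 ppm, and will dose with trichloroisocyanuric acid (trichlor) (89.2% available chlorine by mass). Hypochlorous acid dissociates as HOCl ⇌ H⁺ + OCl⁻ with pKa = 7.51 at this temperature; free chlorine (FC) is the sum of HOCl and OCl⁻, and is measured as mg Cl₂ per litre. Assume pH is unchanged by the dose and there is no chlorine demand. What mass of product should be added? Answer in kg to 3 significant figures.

3.31 kg

Volume: 2210 m³ = 2,210,000 L.
[OCl⁻]/[HOCl] = 10^(pH − pKa) = 10^(7.4 − 7.51) = 0.7762; fraction as HOCl = 1/(1 + 0.7762) = 0.563.
Free chlorine required for 1.09 ppm HOCl: 1.09 / 0.563 = 1.936 ppm.
FC to add: 1.936 − 0.6 = 1.336 mg/L as Cl₂.
Cl₂ equivalent: 1.336 mg/L × 2,210,000 L = 2953 g.
Product at 89.2% available Cl: 2953 / 0.892 = 3310 g.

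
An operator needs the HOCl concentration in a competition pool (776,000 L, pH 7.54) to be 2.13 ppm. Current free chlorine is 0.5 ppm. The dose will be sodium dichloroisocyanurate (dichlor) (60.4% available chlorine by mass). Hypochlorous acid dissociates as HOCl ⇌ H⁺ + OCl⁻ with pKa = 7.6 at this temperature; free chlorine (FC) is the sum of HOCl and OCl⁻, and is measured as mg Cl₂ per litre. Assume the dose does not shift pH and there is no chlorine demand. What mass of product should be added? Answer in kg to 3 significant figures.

4.48 kg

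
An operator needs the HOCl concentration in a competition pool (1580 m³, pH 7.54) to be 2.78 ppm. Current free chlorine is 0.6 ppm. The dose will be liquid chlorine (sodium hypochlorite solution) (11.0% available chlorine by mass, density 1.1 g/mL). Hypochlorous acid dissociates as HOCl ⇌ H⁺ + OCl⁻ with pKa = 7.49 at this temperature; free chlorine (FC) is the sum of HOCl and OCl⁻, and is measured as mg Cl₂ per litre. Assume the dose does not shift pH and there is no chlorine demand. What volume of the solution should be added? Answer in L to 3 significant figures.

69.2 L

Volume: 1580 m³ = 1,580,000 L.
[OCl⁻]/[HOCl] = 10^(pH − pKa) = 10^(7.54 − 7.49) = 1.122; fraction as HOCl = 1/(1 + 1.122) = 0.4712.
Free chlorine required for 2.78 ppm HOCl: 2.78 / 0.4712 = 5.899 ppm.
FC to add: 5.899 − 0.6 = 5.299 mg/L as Cl₂.
Cl₂ equivalent: 5.299 mg/L × 1,580,000 L = 8373 g.
Product at 11.0% available Cl: 8373 / 0.11 = 76,120 g.
Volume: 76,120 g ÷ 1.1 g/mL = 69,200 mL.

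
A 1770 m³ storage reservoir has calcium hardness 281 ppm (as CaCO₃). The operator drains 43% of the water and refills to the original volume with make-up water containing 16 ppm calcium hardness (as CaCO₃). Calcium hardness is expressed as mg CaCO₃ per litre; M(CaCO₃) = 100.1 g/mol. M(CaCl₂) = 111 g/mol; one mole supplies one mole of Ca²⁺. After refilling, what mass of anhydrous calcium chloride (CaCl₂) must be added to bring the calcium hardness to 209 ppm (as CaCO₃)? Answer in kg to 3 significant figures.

82.3 kg

Volume: 1770 m³ = 1,770,000 L.
After draining 43% and refilling: 281 × 0.57 + 16 × 0.43 = 167.05 ppm.
Deficit to target: 209 − 167.05 = 41.95 mg/L.
As CaCO₃: 41.95 mg/L × 1,770,000 L = 74,250 g; ÷ 100.1 = 741.8 mol Ca²⁺.
Mass: 741.8 × 111 = 82,340 g.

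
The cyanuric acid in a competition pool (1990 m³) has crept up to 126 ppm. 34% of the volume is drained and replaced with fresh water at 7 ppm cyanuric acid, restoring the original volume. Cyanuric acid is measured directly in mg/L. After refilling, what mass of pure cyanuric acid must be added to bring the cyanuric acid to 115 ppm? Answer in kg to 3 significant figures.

Volume: 1990 m³ = 1,990,000 L.
After draining 34% and refilling: 126 × 0.66 + 7 × 0.34 = 85.54 ppm.
Deficit to target: 115 − 85.54 = 29.46 mg/L.
Mass: 29.46 mg/L × 1,990,000 L = 58,630 g cyanuric acid.

58.6 kg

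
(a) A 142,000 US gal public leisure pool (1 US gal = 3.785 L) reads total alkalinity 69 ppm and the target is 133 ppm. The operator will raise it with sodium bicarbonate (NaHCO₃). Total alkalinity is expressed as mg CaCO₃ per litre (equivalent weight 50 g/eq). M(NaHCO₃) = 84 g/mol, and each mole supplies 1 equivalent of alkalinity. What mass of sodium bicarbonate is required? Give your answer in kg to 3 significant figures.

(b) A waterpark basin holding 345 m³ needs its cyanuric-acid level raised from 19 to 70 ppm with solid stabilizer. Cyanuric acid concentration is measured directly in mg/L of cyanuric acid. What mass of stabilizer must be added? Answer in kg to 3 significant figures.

(a) 57.8 kg; (b) 17.6 kg

(a) Volume: 142,000 US gal × 3.785 L/gal = 537,470 L.
(a) Alkalinity to add: (133 − 69) = 64 mg/L as CaCO₃ × 537,470 L = 34,400 g as CaCO₃.
(a) Equivalents: 34,400 g ÷ 50 g/eq = 688 eq.
(a) NaHCO₃ supplies 1 eq per mole → 688 mol.
(a) Mass: 688 mol × 84 g/mol = 57,790 g.

(b) Volume: 345 m³ = 345,000 L.
(b) CYA to add: (70 − 19) = 51 mg/L × 345,000 L = 17,600 g cyanuric acid.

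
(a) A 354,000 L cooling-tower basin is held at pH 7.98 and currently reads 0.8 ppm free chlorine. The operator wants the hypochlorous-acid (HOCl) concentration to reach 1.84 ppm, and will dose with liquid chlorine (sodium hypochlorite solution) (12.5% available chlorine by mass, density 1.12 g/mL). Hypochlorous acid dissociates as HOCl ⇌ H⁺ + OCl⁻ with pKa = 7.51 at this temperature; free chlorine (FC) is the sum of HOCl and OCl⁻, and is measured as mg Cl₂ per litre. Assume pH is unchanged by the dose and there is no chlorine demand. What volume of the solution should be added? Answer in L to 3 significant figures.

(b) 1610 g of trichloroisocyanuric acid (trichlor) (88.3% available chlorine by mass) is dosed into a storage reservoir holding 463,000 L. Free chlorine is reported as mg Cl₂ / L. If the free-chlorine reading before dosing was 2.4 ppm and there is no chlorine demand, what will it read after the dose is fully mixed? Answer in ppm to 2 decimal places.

(a) 16.4 L; (b) 5.47 ppm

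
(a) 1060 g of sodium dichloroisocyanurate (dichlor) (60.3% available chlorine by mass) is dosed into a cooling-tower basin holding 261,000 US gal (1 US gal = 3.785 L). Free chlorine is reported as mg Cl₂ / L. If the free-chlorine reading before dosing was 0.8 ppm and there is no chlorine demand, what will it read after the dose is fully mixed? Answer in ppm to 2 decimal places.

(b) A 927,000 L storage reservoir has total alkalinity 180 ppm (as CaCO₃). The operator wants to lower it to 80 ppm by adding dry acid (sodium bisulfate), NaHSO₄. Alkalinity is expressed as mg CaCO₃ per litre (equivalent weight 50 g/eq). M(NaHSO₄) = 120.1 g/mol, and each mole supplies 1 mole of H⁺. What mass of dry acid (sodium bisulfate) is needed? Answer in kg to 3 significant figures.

(a) 1.45 ppm; (b) 223 kg

(a) Volume: 261,000 US gal × 3.785 L/gal = 987,885 L.
(a) Available chlorine delivered: 1060 g × 0.603 = 639.2 g as Cl₂.
(a) Concentration rise: 639.2 g / 987,885 L = 0.647 mg/L = 0.65 ppm.
(a) Final FC: 0.8 + 0.65 = 1.45 ppm.

(b) Alkalinity to neutralize: (180 − 80) = 100 mg/L as CaCO₃ × 927,000 L = 92,700 g as CaCO₃.
(b) Equivalents of H⁺ required: 92,700 ÷ 50 g/eq = 1854 eq = 1854 mol NaHSO₄.
(b) Mass of NaHSO₄: 1854 × 120.1 = 222,700 g.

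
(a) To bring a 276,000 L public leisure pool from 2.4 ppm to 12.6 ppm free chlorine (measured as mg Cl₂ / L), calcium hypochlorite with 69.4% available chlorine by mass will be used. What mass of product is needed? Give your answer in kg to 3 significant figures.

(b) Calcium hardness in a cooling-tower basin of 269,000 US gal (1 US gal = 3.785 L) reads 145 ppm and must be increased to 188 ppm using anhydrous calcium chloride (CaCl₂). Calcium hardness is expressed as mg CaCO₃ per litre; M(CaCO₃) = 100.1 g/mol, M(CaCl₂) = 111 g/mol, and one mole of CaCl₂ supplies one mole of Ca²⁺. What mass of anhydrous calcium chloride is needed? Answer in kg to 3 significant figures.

(a) 4.06 kg; (b) 48.5 kg

(a) Chlorine deficit: 12.6 − 2.4 = 10.2 ppm = 10.2 mg/L as Cl₂.
(a) Cl₂ equivalent needed: 10.2 mg/L × 276,000 L = 2,815,000 mg = 2815 g.
(a) Product at 69.4% available chlorine: 2815 / 0.694 = 4056 g.

(b) Volume: 269,000 US gal × 3.785 L/gal = 1,018,165 L.
(b) Hardness to add: (188 − 145) = 43 mg/L as CaCO₃ × 1,018,165 L = 43,780 g as CaCO₃.
(b) Moles of Ca²⁺ (1 mol Ca²⁺ ≡ 1 mol CaCO₃): 43,780 / 100.1 g/mol = 437.4 mol.
(b) Mass of CaCl₂: 437.4 × 111 = 48,550 g.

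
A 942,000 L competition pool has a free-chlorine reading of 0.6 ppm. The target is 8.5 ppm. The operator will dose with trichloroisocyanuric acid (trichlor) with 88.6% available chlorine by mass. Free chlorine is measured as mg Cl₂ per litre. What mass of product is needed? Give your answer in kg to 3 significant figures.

Chlorine deficit: 8.5 − 0.6 = 7.9 ppm = 7.9 mg/L as Cl₂.
Cl₂ equivalent needed: 7.9 mg/L × 942,000 L = 7,442,000 mg = 7442 g.
Product at 88.6% available chlorine: 7442 / 0.886 = 8399 g.

8.40 kg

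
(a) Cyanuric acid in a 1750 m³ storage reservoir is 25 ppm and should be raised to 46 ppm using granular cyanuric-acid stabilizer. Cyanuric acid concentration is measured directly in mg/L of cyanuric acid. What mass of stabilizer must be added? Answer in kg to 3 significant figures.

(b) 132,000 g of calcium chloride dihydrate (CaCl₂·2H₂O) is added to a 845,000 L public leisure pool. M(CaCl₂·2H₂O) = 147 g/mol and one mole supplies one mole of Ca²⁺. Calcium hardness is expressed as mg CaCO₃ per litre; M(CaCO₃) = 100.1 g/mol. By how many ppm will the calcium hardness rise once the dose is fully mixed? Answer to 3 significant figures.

(a) Volume: 1750 m³ = 1,750,000 L.
(a) CYA to add: (46 − 25) = 21 mg/L × 1,750,000 L = 36,750 g cyanuric acid.

(b) Moles of Ca²⁺: 132,000 g ÷ 147 g/mol = 898 mol.
(b) As CaCO₃: 898 mol × 100.1 g/mol = 89,890 g.
(b) Rise: 89,890 g / 845,000 L × 1000 = 106.4 mg/L.

(a) 36.8 kg; (b) 106 ppm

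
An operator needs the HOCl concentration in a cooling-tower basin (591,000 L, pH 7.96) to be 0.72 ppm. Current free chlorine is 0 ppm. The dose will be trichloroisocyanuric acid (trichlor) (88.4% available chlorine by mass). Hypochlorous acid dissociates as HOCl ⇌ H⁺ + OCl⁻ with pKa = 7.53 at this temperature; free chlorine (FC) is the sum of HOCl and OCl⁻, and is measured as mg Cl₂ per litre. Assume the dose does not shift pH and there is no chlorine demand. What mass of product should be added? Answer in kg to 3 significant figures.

[OCl⁻]/[HOCl] = 10^(pH − pKa) = 10^(7.96 − 7.53) = 2.692; fraction as HOCl = 1/(1 + 2.692) = 0.2709.
Free chlorine required for 0.72 ppm HOCl: 0.72 / 0.2709 = 2.658 ppm.
FC to add: 2.658 − 0 = 2.658 mg/L as Cl₂.
Cl₂ equivalent: 2.658 mg/L × 591,000 L = 1571 g.
Product at 88.4% available Cl: 1571 / 0.884 = 1777 g.

1.78 kg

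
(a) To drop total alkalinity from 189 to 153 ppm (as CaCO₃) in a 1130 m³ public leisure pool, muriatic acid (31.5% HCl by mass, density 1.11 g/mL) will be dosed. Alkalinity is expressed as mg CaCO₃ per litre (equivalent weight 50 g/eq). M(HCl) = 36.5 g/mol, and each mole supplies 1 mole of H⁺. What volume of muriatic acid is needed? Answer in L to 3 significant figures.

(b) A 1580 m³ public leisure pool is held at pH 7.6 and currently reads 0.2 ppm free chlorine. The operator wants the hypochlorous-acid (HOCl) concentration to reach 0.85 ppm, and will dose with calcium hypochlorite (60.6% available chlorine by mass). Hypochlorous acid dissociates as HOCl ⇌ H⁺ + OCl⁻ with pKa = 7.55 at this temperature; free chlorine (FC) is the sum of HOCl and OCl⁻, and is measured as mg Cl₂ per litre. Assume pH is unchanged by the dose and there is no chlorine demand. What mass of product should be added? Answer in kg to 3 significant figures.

(a) Volume: 1130 m³ = 1,130,000 L.
(a) Alkalinity to neutralize: (189 − 153) = 36 mg/L as CaCO₃ × 1,130,000 L = 40,680 g as CaCO₃.
(a) Equivalents of H⁺ required: 40,680 ÷ 50 g/eq = 813.6 eq = 813.6 mol HCl.
(a) Mass of HCl: 813.6 × 36.5 = 29,700 g.
(a) Mass of 31.5% solution: 29,700 / 0.315 = 94,270 g.
(a) Volume: 94,270 g ÷ 1.11 g/mL = 84,930 mL.

(b) Volume: 1580 m³ = 1,580,000 L.
(b) [OCl⁻]/[HOCl] = 10^(pH − pKa) = 10^(7.6 − 7.55) = 1.122; fraction as HOCl = 1/(1 + 1.122) = 0.4712.
(b) Free chlorine required for 0.85 ppm HOCl: 0.85 / 0.4712 = 1.804 ppm.
(b) FC to add: 1.804 − 0.2 = 1.604 mg/L as Cl₂.
(b) Cl₂ equivalent: 1.604 mg/L × 1,580,000 L = 2534 g.
(b) Product at 60.6% available Cl: 2534 / 0.606 = 4181 g.

(a) 84.9 L; (b) 4.18 kg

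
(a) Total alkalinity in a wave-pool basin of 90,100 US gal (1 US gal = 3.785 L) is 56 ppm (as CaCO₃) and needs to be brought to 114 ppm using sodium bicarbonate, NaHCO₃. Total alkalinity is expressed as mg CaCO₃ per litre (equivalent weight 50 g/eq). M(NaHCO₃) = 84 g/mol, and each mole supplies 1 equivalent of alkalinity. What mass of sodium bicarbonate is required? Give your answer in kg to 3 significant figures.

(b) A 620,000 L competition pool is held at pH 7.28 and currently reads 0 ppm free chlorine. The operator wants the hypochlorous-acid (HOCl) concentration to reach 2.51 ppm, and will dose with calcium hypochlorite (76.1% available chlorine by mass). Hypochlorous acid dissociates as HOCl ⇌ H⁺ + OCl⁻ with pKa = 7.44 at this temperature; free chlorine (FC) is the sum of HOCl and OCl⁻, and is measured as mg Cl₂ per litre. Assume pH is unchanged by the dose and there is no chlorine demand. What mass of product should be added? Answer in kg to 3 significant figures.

(a) Volume: 90,100 US gal × 3.785 L/gal = 341,028 L.
(a) Alkalinity to add: (114 − 56) = 58 mg/L as CaCO₃ × 341,028 L = 19,780 g as CaCO₃.
(a) Equivalents: 19,780 g ÷ 50 g/eq = 395.6 eq.
(a) NaHCO₃ supplies 1 eq per mole → 395.6 mol.
(a) Mass: 395.6 mol × 84 g/mol = 33,230 g.

(b) [OCl⁻]/[HOCl] = 10^(pH − pKa) = 10^(7.28 − 7.44) = 0.6918; fraction as HOCl = 1/(1 + 0.6918) = 0.5911.
(b) Free chlorine required for 2.51 ppm HOCl: 2.51 / 0.5911 = 4.246 ppm.
(b) FC to add: 4.246 − 0 = 4.246 mg/L as Cl₂.
(b) Cl₂ equivalent: 4.246 mg/L × 620,000 L = 2633 g.
(b) Product at 76.1% available Cl: 2633 / 0.761 = 3460 g.

(a) 33.2 kg; (b) 3.46 kg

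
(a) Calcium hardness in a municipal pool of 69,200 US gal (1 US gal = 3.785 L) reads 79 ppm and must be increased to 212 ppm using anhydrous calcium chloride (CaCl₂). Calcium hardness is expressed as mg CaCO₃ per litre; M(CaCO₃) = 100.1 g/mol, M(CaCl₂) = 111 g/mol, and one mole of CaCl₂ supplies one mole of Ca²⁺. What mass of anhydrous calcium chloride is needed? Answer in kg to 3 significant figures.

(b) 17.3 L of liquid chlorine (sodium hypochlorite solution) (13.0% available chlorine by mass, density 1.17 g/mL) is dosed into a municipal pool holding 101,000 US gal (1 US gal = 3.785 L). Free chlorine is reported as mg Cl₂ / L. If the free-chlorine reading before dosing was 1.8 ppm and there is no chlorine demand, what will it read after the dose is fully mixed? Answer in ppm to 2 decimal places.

(a) Volume: 69,200 US gal × 3.785 L/gal = 261,922 L.
(a) Hardness to add: (212 − 79) = 133 mg/L as CaCO₃ × 261,922 L = 34,840 g as CaCO₃.
(a) Moles of Ca²⁺ (1 mol Ca²⁺ ≡ 1 mol CaCO₃): 34,840 / 100.1 g/mol = 348 mol.
(a) Mass of CaCl₂: 348 × 111 = 38,630 g.

(b) Volume: 101,000 US gal × 3.785 L/gal = 382,285 L.
(b) Mass of solution: 17.3 L × 1000 mL/L × 1.17 g/mL = 20,240 g.
(b) Available chlorine delivered: 20,240 g × 0.13 = 2631 g as Cl₂.
(b) Concentration rise: 2631 g / 382,285 L = 6.883 mg/L = 6.88 ppm.
(b) Final FC: 1.8 + 6.88 = 8.68 ppm.

(a) 38.6 kg; (b) 8.68 ppm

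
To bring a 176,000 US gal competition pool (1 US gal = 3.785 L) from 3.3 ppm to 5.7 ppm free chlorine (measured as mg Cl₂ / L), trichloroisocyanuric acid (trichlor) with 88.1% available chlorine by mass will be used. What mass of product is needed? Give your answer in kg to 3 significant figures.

1.81 kg

Volume: 176,000 US gal × 3.785 L/gal = 666,160 L.
Chlorine deficit: 5.7 − 3.3 = 2.4 ppm = 2.4 mg/L as Cl₂.
Cl₂ equivalent needed: 2.4 mg/L × 666,160 L = 1,599,000 mg = 1599 g.
Product at 88.1% available chlorine: 1599 / 0.881 = 1815 g.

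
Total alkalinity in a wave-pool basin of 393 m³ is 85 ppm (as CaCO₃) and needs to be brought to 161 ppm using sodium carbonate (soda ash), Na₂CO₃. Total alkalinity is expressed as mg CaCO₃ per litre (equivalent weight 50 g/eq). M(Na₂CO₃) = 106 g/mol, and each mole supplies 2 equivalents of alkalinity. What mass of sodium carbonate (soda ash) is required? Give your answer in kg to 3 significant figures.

Volume: 393 m³ = 393,000 L.
Alkalinity to add: (161 − 85) = 76 mg/L as CaCO₃ × 393,000 L = 29,870 g as CaCO₃.
Equivalents: 29,870 g ÷ 50 g/eq = 597.4 eq.
Each mole of Na₂CO₃ supplies 2 eq, so 597.4 / 2 = 298.7 mol.
Mass: 298.7 mol × 106 g/mol = 31,660 g.

31.7 kg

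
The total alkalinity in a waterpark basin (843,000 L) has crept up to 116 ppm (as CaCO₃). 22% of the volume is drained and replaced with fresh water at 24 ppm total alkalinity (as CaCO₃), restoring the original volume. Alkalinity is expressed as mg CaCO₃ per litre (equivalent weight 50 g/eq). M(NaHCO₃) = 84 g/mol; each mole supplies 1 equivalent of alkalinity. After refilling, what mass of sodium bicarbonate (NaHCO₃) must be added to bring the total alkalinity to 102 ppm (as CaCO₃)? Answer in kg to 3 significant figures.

After draining 22% and refilling: 116 × 0.78 + 24 × 0.22 = 95.76 ppm.
Deficit to target: 102 − 95.76 = 6.24 mg/L.
As CaCO₃: 6.24 mg/L × 843,000 L = 5260 g; ÷ 50 g/eq ÷ 1 = 105.2 mol NaHCO₃.
Mass: 105.2 × 84 = 8837 g.

8.84 kg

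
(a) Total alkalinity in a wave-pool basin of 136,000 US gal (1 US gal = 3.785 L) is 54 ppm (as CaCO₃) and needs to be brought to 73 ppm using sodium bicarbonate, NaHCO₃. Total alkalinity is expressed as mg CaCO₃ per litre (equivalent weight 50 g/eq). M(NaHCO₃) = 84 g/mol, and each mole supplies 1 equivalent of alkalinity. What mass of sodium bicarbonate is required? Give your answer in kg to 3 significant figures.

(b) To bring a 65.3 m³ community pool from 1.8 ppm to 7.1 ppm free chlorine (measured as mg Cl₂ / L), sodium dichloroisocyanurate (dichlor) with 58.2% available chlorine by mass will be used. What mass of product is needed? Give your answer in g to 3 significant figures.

(a) 16.4 kg; (b) 595 g

(a) Volume: 136,000 US gal × 3.785 L/gal = 514,760 L.
(a) Alkalinity to add: (73 − 54) = 19 mg/L as CaCO₃ × 514,760 L = 9780 g as CaCO₃.
(a) Equivalents: 9780 g ÷ 50 g/eq = 195.6 eq.
(a) NaHCO₃ supplies 1 eq per mole → 195.6 mol.
(a) Mass: 195.6 mol × 84 g/mol = 16,430 g.

(b) Volume: 65.3 m³ = 65,300 L.
(b) Chlorine deficit: 7.1 − 1.8 = 5.3 ppm = 5.3 mg/L as Cl₂.
(b) Cl₂ equivalent needed: 5.3 mg/L × 65,300 L = 346,100 mg = 346.1 g.
(b) Product at 58.2% available chlorine: 346.1 / 0.582 = 594.7 g.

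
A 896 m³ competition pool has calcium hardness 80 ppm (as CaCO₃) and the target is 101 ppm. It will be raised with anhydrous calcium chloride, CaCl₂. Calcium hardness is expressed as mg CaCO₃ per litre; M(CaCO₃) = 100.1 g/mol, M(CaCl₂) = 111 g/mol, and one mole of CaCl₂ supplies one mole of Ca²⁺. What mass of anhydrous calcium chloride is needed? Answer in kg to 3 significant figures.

Volume: 896 m³ = 896,000 L.
Hardness to add: (101 − 80) = 21 mg/L as CaCO₃ × 896,000 L = 18,820 g as CaCO₃.
Moles of Ca²⁺ (1 mol Ca²⁺ ≡ 1 mol CaCO₃): 18,820 / 100.1 g/mol = 188 mol.
Mass of CaCl₂: 188 × 111 = 20,860 g.

20.9 kg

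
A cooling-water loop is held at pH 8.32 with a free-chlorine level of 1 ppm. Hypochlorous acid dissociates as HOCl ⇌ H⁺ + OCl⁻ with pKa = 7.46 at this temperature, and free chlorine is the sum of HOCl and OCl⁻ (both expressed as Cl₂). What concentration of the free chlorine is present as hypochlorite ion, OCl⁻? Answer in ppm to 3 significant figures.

0.879 ppm

[OCl⁻]/[HOCl] = 10^(pH − pKa) = 10^(8.32 − 7.46) = 10^0.86 = 7.244.
Fraction as HOCl = 1 / (1 + 7.244) = 0.1213.
OCl⁻ = (1 − 0.1213) × 1 ppm = 0.8787 ppm.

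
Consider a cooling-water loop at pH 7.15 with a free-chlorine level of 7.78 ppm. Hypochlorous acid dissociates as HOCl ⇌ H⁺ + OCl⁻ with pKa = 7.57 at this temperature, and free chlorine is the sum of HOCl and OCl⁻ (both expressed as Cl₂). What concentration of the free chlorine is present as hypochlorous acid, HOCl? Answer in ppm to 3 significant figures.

5.64 ppm

[OCl⁻]/[HOCl] = 10^(pH − pKa) = 10^(7.15 − 7.57) = 10^-0.42 = 0.3802.
Fraction as HOCl = 1 / (1 + 0.3802) = 0.7245.
HOCl = 0.7245 × 7.78 ppm = 5.637 ppm.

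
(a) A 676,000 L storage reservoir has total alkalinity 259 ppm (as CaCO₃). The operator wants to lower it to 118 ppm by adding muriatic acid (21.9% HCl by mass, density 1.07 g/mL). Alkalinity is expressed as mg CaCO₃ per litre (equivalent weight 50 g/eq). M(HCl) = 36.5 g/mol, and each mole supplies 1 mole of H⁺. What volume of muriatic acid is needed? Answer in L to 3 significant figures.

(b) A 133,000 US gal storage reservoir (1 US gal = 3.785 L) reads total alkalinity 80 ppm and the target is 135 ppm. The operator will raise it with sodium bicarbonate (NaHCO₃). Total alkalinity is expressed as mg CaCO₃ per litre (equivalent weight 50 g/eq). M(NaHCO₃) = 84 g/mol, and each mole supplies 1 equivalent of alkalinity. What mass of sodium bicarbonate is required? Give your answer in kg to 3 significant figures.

(a) 297 L; (b) 46.5 kg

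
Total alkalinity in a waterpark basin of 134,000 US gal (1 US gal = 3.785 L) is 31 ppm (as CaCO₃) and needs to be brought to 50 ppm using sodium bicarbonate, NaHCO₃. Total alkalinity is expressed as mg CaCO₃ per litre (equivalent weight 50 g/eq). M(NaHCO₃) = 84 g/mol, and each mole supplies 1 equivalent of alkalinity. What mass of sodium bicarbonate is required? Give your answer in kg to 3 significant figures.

16.2 kg

Volume: 134,000 US gal × 3.785 L/gal = 507,190 L.
Alkalinity to add: (50 − 31) = 19 mg/L as CaCO₃ × 507,190 L = 9637 g as CaCO₃.
Equivalents: 9637 g ÷ 50 g/eq = 192.7 eq.
NaHCO₃ supplies 1 eq per mole → 192.7 mol.
Mass: 192.7 mol × 84 g/mol = 16,190 g.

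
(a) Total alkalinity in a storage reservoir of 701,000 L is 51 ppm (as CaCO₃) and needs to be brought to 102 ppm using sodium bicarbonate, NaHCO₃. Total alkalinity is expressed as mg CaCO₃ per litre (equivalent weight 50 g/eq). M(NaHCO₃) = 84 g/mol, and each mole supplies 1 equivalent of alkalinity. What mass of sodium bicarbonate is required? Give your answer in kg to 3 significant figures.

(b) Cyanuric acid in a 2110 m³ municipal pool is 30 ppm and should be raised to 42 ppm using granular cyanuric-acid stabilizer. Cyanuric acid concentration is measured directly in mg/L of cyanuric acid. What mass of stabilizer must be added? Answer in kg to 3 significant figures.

(a) Alkalinity to add: (102 − 51) = 51 mg/L as CaCO₃ × 701,000 L = 35,750 g as CaCO₃.
(a) Equivalents: 35,750 g ÷ 50 g/eq = 715 eq.
(a) NaHCO₃ supplies 1 eq per mole → 715 mol.
(a) Mass: 715 mol × 84 g/mol = 60,060 g.

(b) Volume: 2110 m³ = 2,110,000 L.
(b) CYA to add: (42 − 30) = 12 mg/L × 2,110,000 L = 25,320 g cyanuric acid.

(a) 60.1 kg; (b) 25.3 kg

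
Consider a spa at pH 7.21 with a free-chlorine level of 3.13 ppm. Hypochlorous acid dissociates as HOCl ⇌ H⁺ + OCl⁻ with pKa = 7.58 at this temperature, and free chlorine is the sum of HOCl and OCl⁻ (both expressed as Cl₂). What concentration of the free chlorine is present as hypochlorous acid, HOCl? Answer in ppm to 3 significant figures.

2.19 ppm

[OCl⁻]/[HOCl] = 10^(pH − pKa) = 10^(7.21 − 7.58) = 10^-0.37 = 0.4266.
Fraction as HOCl = 1 / (1 + 0.4266) = 0.701.
HOCl = 0.701 × 3.13 ppm = 2.194 ppm.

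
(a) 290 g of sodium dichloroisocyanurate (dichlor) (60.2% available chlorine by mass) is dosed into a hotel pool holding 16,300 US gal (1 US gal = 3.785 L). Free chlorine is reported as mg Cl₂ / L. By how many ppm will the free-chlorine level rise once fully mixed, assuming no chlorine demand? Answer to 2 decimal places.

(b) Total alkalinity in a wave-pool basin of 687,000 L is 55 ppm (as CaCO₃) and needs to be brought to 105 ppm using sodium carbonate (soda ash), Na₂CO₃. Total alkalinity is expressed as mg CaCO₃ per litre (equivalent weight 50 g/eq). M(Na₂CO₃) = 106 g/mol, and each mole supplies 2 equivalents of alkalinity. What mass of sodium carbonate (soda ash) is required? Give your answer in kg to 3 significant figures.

(a) Volume: 16,300 US gal × 3.785 L/gal = 61,696 L.
(a) Available chlorine delivered: 290 g × 0.602 = 174.6 g as Cl₂.
(a) Concentration rise: 174.6 g / 61,696 L = 2.83 mg/L = 2.83 ppm.

(b) Alkalinity to add: (105 − 55) = 50 mg/L as CaCO₃ × 687,000 L = 34,350 g as CaCO₃.
(b) Equivalents: 34,350 g ÷ 50 g/eq = 687 eq.
(b) Each mole of Na₂CO₃ supplies 2 eq, so 687 / 2 = 343.5 mol.
(b) Mass: 343.5 mol × 106 g/mol = 36,410 g.

(a) 2.83 ppm; (b) 36.4 kg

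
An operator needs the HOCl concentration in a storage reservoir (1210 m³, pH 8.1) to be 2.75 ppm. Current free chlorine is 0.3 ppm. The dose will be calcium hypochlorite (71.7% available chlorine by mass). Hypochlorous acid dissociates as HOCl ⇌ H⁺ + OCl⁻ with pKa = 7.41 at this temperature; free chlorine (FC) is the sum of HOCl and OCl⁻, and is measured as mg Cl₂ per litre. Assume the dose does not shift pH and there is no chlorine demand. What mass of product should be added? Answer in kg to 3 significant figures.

26.9 kg

Volume: 1210 m³ = 1,210,000 L.
[OCl⁻]/[HOCl] = 10^(pH − pKa) = 10^(8.1 − 7.41) = 4.898; fraction as HOCl = 1/(1 + 4.898) = 0.1696.
Free chlorine required for 2.75 ppm HOCl: 2.75 / 0.1696 = 16.22 ppm.
FC to add: 16.22 − 0.3 = 15.92 mg/L as Cl₂.
Cl₂ equivalent: 15.92 mg/L × 1,210,000 L = 19,260 g.
Product at 71.7% available Cl: 19,260 / 0.717 = 26,860 g.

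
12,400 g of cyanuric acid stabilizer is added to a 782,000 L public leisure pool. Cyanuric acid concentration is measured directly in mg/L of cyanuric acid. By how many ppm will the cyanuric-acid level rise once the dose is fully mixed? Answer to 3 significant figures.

Rise: 12,400 g / 782,000 L × 1000 = 15.86 mg/L.

15.9 ppm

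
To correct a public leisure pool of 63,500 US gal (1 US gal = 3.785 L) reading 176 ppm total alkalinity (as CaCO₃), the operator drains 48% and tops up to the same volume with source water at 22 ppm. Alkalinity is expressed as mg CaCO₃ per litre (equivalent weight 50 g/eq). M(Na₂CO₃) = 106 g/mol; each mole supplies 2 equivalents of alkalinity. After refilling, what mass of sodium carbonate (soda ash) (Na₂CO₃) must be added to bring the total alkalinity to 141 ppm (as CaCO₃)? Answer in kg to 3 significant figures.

Volume: 63,500 US gal × 3.785 L/gal = 240,348 L.
After draining 48% and refilling: 176 × 0.52 + 22 × 0.48 = 102.08 ppm.
Deficit to target: 141 − 102.08 = 38.92 mg/L.
As CaCO₃: 38.92 mg/L × 240,348 L = 9354 g; ÷ 50 g/eq ÷ 2 = 93.54 mol Na₂CO₃.
Mass: 93.54 × 106 = 9916 g.

9.92 kg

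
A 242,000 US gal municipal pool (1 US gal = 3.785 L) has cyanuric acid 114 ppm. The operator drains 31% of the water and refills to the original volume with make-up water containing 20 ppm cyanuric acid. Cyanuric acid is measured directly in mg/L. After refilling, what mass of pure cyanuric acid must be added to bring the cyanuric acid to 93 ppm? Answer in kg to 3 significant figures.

Volume: 242,000 US gal × 3.785 L/gal = 915,970 L.
After draining 31% and refilling: 114 × 0.69 + 20 × 0.31 = 84.86 ppm.
Deficit to target: 93 − 84.86 = 8.14 mg/L.
Mass: 8.14 mg/L × 915,970 L = 7456 g cyanuric acid.

7.46 kg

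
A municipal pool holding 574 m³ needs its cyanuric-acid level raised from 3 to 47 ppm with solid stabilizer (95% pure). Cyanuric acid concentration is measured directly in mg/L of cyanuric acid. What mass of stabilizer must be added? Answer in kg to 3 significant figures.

26.6 kg

Volume: 574 m³ = 574,000 L.
CYA to add: (47 − 3) = 44 mg/L × 574,000 L = 25,260 g cyanuric acid.
At 95% purity: 25,260 / 0.95 = 26,590 g product.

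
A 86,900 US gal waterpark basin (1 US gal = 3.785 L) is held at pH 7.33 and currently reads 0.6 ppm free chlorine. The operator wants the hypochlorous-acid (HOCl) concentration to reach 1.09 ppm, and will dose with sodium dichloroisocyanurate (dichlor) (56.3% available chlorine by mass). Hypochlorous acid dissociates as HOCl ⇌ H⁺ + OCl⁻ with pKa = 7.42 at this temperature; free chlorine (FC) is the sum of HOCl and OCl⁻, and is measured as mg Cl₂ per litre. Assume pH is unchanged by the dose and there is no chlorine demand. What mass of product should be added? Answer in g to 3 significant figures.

Volume: 86,900 US gal × 3.785 L/gal = 328,916 L.
[OCl⁻]/[HOCl] = 10^(pH − pKa) = 10^(7.33 − 7.42) = 0.8128; fraction as HOCl = 1/(1 + 0.8128) = 0.5516.
Free chlorine required for 1.09 ppm HOCl: 1.09 / 0.5516 = 1.976 ppm.
FC to add: 1.976 − 0.6 = 1.376 mg/L as Cl₂.
Cl₂ equivalent: 1.376 mg/L × 328,916 L = 452.6 g.
Product at 56.3% available Cl: 452.6 / 0.563 = 803.9 g.

804 g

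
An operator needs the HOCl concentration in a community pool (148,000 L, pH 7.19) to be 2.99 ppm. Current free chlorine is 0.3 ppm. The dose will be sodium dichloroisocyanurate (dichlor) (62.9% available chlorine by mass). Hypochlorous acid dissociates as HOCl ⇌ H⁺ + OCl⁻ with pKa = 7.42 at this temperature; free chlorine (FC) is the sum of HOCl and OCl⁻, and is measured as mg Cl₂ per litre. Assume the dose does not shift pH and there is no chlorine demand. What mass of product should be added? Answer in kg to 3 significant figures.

1.05 kg

[OCl⁻]/[HOCl] = 10^(pH − pKa) = 10^(7.19 − 7.42) = 0.5888; fraction as HOCl = 1/(1 + 0.5888) = 0.6294.
Free chlorine required for 2.99 ppm HOCl: 2.99 / 0.6294 = 4.751 ppm.
FC to add: 4.751 − 0.3 = 4.451 mg/L as Cl₂.
Cl₂ equivalent: 4.451 mg/L × 148,000 L = 658.7 g.
Product at 62.9% available Cl: 658.7 / 0.629 = 1047 g.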